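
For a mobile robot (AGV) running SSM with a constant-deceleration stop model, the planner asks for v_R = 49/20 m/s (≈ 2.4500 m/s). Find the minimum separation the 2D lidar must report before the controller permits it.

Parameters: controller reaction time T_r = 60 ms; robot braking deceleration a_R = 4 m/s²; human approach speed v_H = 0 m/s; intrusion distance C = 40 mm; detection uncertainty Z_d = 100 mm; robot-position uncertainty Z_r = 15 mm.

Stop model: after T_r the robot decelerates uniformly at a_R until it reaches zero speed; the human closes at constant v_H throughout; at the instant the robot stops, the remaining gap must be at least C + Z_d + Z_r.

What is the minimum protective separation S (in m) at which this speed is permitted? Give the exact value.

S_min = 16837/16000 m = 1.0523 m

stop time T_s = (49/20)/4 = 0.6125 s
robot covers v_R·T_r = 2.4500·0.0600 = 0.1470 m before braking
robot covers 2.4500·0.6125 − ½·4.0000·0.6125² = 0.7503 m while stopping
person approaches 0.0000·(0.0600+0.6125) = 0.0000 m
margins: 0.0400+0.1000+0.0150 = 0.1550 m
S_min ≈ 0.1470+0.7503+0.0000+0.1550  ⇒  S_min = 16837/16000 m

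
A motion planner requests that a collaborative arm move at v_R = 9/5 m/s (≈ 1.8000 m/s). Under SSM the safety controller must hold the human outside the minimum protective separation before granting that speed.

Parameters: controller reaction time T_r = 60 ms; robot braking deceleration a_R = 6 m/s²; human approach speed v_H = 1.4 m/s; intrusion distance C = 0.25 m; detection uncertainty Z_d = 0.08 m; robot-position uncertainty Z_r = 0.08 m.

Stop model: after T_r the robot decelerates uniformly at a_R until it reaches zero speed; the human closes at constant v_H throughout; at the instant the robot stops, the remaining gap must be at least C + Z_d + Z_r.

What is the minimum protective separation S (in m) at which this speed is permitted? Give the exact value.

S_min = 323/250 m = 1.2920 m

stop time T_s = (9/5)/6 = 0.3000 s
robot covers v_R·T_r = 1.8000·0.0600 = 0.1080 m before braking
braking distance = 1.8000²/(2·6.0000) = 0.2700 m
human closes 1.4000·0.3600 = 0.5040 m
C+Z_d+Z_r = 0.2500+0.0800+0.0800 = 0.4100 m
S_min ≈ 0.1080+0.2700+0.5040+0.4100  ⇒  S_min = 323/250 m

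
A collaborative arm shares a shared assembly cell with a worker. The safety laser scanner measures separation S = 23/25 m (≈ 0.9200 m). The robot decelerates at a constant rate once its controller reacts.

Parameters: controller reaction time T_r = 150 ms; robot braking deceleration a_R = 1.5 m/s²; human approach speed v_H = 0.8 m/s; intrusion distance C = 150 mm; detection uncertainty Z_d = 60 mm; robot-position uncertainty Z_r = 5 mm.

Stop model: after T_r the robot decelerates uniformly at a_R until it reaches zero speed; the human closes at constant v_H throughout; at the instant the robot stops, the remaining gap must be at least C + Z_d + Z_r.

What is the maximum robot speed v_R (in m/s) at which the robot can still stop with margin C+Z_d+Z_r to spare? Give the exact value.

quadratic (1/3)·v² + (41/60)·v + (-117/200) = 0
  disc = (41/60)² − 4·(1/3)·(-117/200) = 4489/3600 ; √disc = 67/60
  v_R = (−(41/60) + 67/60) / (2·(1/3)) = 13/20 m/s
check:
braking lasts T_s = (13/20)/(3/2) = 0.4333 s
robot in T_r: 0.6500·0.1500 = 0.0975 m
robot under decel: 0.6500²/(2·1.5000) = 0.1408 m
human closes 0.8000·0.5833 = 0.4667 m
residual clearance needed = 0.1500+0.0600+0.0050 = 0.2150 m
sum ≈ 0.0975+0.1408+0.4667+0.2150 ≈ 0.9200 m = S ✓

v_R_max = 13/20 m/s = 0.6500 m/s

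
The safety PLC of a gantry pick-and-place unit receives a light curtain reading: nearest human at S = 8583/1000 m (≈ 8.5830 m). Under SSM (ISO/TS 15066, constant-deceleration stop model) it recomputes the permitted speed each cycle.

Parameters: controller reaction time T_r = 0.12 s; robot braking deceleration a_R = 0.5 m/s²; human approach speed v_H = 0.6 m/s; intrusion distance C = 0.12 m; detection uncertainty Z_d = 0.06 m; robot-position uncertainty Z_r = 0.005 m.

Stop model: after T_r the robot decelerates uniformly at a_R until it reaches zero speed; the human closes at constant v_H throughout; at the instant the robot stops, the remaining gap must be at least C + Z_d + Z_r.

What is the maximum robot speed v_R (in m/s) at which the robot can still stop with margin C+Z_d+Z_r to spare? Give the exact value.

v_R_max = 23/10 m/s = 2.3000 m/s

collect terms ⇒ (1)·v_R² + (33/25)·v_R + (-4163/500) = 0
  disc = (33/25)² − 4·(1)·(-4163/500) = 21904/625 ; √disc = 148/25
  v_R = (−(33/25) + 148/25) / (2·(1)) = 23/10 m/s
check:
braking lasts T_s = (23/10)/(1/2) = 4.6000 s
robot covers v_R·T_r = 2.3000·0.1200 = 0.2760 m before braking
braking distance = 2.3000²/(2·0.5000) = 5.2900 m
human closes 0.6000·4.7200 = 2.8320 m
C+Z_d+Z_r = 0.1200+0.0600+0.0050 = 0.1850 m
sum ≈ 0.2760+5.2900+2.8320+0.1850 ≈ 8.5830 m = S ✓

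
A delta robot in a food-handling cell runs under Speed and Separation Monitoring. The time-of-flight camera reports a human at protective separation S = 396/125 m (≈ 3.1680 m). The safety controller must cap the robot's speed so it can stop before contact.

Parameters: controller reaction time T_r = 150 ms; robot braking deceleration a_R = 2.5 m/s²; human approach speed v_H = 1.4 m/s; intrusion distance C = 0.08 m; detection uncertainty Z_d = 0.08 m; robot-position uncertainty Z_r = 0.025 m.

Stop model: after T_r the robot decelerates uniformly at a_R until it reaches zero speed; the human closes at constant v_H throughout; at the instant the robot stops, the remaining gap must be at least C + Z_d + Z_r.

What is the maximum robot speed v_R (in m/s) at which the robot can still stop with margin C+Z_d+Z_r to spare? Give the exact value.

v_R_max = 47/20 m/s = 2.3500 m/s

quadratic (1/5)·v² + (71/100)·v + (-2773/1000) = 0
  disc = (71/100)² − 4·(1/5)·(-2773/1000) = 1089/400 ; √disc = 33/20
  v_R = (−(71/100) + 33/20) / (2·(1/5)) = 47/20 m/s
check:
T_s = v_R/a_R = (47/20)/(5/2) = 0.9400 s
robot covers v_R·T_r = 2.3500·0.1500 = 0.3525 m before braking
braking distance = 2.3500²/(2·2.5000) = 1.1045 m
human closes 1.4000·1.0900 = 1.5260 m
residual clearance needed = 0.0800+0.0800+0.0250 = 0.1850 m
sum ≈ 0.3525+1.1045+1.5260+0.1850 ≈ 3.1680 m = S ✓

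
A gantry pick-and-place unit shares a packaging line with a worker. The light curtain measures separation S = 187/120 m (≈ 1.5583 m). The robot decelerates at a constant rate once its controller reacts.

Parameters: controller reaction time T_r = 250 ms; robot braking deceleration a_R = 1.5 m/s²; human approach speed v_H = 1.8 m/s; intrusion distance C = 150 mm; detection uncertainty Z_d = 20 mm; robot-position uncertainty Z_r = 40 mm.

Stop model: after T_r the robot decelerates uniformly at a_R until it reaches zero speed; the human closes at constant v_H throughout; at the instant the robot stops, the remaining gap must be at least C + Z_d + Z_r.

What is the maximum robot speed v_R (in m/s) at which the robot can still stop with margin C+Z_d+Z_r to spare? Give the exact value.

collect terms ⇒ (1/3)·v_R² + (29/20)·v_R + (-539/600) = 0
  disc = (29/20)² − 4·(1/3)·(-539/600) = 11881/3600 ; √disc = 109/60
  v_R = (−(29/20) + 109/60) / (2·(1/3)) = 11/20 m/s
check:
stop time T_s = (11/20)/(3/2) = 0.3667 s
reaction-phase robot travel = 0.5500·0.2500 = 0.1375 m
braking distance = 0.5500²/(2·1.5000) = 0.1008 m
human over T_r+T_s: 1.8000·(0.2500+0.3667) = 1.1100 m
margins: 0.1500+0.0200+0.0400 = 0.2100 m
sum ≈ 0.1375+0.1008+1.1100+0.2100 ≈ 1.5583 m = S ✓

v_R_max = 11/20 m/s = 0.5500 m/s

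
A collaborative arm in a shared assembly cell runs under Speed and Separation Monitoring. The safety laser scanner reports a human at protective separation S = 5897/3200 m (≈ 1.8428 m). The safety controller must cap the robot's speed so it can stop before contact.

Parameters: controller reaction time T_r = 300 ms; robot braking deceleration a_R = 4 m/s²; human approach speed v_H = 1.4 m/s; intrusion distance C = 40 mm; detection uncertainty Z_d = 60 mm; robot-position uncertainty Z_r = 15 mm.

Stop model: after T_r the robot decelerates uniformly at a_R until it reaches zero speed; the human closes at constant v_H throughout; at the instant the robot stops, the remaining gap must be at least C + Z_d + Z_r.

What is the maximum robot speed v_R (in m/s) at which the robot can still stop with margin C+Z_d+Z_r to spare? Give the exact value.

v_R_max = 31/20 m/s = 1.5500 m/s

collect terms ⇒ (1/8)·v_R² + (13/20)·v_R + (-837/640) = 0
  disc = (13/20)² − 4·(1/8)·(-837/640) = 6889/6400 ; √disc = 83/80
  v_R = (−(13/20) + 83/80) / (2·(1/8)) = 31/20 m/s
check:
T_s = v_R/a_R = (31/20)/4 = 0.3875 s
reaction-phase robot travel = 1.5500·0.3000 = 0.4650 m
robot under decel: 1.5500²/(2·4.0000) = 0.3003 m
human closes 1.4000·0.6875 = 0.9625 m
residual clearance needed = 0.0400+0.0600+0.0150 = 0.1150 m
sum ≈ 0.4650+0.3003+0.9625+0.1150 ≈ 1.8428 m = S ✓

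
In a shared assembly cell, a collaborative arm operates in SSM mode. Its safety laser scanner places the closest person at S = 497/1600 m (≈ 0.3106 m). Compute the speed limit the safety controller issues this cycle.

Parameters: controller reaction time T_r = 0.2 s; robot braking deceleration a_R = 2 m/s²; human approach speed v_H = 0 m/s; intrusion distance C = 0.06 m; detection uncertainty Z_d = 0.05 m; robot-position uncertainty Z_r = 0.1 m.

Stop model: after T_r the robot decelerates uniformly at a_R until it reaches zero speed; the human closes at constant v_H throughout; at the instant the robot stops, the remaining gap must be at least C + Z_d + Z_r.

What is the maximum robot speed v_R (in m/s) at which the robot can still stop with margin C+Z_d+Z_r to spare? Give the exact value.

v_R_max = 7/20 m/s = 0.3500 m/s

collect terms ⇒ (1/4)·v_R² + (1/5)·v_R + (-161/1600) = 0
  disc = (1/5)² − 4·(1/4)·(-161/1600) = 9/64 ; √disc = 3/8
  v_R = (−(1/5) + 3/8) / (2·(1/4)) = 7/20 m/s
check:
braking lasts T_s = (7/20)/2 = 0.1750 s
robot in T_r: 0.3500·0.2000 = 0.0700 m
braking distance = 0.3500²/(2·2.0000) = 0.0306 m
person approaches 0.0000·(0.2000+0.1750) = 0.0000 m
C+Z_d+Z_r = 0.0600+0.0500+0.1000 = 0.2100 m
sum ≈ 0.0700+0.0306+0.0000+0.2100 ≈ 0.3106 m = S ✓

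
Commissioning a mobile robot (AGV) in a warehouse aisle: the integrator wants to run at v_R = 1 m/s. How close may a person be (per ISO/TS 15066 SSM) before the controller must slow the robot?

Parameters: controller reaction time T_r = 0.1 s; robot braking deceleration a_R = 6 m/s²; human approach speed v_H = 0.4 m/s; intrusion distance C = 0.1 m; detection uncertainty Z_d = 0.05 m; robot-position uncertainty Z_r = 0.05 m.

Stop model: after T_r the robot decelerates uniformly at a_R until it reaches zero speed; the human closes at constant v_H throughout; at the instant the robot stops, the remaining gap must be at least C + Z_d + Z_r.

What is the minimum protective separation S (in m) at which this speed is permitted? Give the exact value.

stop time T_s = 1/6 = 0.1667 s
robot covers v_R·T_r = 1.0000·0.1000 = 0.1000 m before braking
robot covers 1.0000·0.1667 − ½·6.0000·0.1667² = 0.0833 m while stopping
human closes 0.4000·0.2667 = 0.1067 m
C+Z_d+Z_r = 0.1000+0.0500+0.0500 = 0.2000 m
S_min ≈ 0.1000+0.0833+0.1067+0.2000  ⇒  S_min = 49/100 m

S_min = 49/100 m = 0.4900 m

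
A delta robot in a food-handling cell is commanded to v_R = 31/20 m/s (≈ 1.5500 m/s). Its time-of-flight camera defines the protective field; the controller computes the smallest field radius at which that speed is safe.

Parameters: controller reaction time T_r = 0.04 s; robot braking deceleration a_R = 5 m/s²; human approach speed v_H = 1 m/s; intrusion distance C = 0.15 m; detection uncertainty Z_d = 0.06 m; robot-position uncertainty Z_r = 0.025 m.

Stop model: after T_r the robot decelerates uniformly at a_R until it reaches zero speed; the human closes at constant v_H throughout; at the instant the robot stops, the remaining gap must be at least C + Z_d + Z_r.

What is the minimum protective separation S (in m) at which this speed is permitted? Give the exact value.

S_min = 3549/4000 m = 0.8872 m

braking lasts T_s = (31/20)/5 = 0.3100 s
robot in T_r: 1.5500·0.0400 = 0.0620 m
braking distance = 1.5500²/(2·5.0000) = 0.2402 m
human closes 1.0000·0.3500 = 0.3500 m
C+Z_d+Z_r = 0.1500+0.0600+0.0250 = 0.2350 m
S_min ≈ 0.0620+0.2402+0.3500+0.2350  ⇒  S_min = 3549/4000 m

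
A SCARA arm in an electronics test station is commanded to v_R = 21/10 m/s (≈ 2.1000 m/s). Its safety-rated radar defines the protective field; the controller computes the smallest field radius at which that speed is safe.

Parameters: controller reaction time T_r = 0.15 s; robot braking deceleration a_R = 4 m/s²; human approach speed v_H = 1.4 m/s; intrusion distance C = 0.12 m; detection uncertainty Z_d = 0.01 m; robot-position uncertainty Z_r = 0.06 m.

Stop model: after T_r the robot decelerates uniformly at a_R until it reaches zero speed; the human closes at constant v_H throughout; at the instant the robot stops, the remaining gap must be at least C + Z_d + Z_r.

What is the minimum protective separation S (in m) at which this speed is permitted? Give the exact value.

S_min = 1601/800 m = 2.0013 m

braking lasts T_s = (21/10)/4 = 0.5250 s
reaction-phase robot travel = 2.1000·0.1500 = 0.3150 m
robot covers 2.1000·0.5250 − ½·4.0000·0.5250² = 0.5513 m while stopping
human over T_r+T_s: 1.4000·(0.1500+0.5250) = 0.9450 m
residual clearance needed = 0.1200+0.0100+0.0600 = 0.1900 m
S_min ≈ 0.3150+0.5513+0.9450+0.1900  ⇒  S_min = 1601/800 m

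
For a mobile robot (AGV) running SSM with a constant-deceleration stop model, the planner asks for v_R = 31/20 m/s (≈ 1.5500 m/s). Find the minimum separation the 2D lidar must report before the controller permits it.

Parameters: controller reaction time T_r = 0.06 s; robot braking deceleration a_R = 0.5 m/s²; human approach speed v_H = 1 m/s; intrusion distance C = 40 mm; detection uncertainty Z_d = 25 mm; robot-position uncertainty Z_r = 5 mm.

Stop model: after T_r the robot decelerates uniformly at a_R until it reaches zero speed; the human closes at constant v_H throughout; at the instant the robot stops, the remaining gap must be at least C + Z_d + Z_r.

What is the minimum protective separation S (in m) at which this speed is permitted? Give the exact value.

T_s = v_R/a_R = (31/20)/(1/2) = 3.1000 s
reaction-phase robot travel = 1.5500·0.0600 = 0.0930 m
robot covers 1.5500·3.1000 − ½·0.5000·3.1000² = 2.4025 m while stopping
human closes 1.0000·3.1600 = 3.1600 m
C+Z_d+Z_r = 0.0400+0.0250+0.0050 = 0.0700 m
S_min ≈ 0.0930+2.4025+3.1600+0.0700  ⇒  S_min = 11451/2000 m

S_min = 11451/2000 m = 5.7255 m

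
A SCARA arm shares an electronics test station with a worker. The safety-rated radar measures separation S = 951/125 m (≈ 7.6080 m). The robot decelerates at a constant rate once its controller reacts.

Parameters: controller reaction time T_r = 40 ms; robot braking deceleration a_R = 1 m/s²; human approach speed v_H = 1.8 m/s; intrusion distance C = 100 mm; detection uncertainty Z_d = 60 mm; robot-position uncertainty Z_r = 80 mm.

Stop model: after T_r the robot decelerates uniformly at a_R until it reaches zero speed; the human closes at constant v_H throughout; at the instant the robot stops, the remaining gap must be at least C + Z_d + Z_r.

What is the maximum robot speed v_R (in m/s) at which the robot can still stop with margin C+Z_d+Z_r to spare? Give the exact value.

v_R_max = 12/5 m/s = 2.4000 m/s

quadratic (1/2)·v² + (46/25)·v + (-912/125) = 0
  disc = (46/25)² − 4·(1/2)·(-912/125) = 11236/625 ; √disc = 106/25
  v_R = (−(46/25) + 106/25) / (2·(1/2)) = 12/5 m/s
check:
stop time T_s = (12/5)/1 = 2.4000 s
robot in T_r: 2.4000·0.0400 = 0.0960 m
braking distance = 2.4000²/(2·1.0000) = 2.8800 m
person approaches 1.8000·(0.0400+2.4000) = 4.3920 m
C+Z_d+Z_r = 0.1000+0.0600+0.0800 = 0.2400 m
sum ≈ 0.0960+2.8800+4.3920+0.2400 ≈ 7.6080 m = S ✓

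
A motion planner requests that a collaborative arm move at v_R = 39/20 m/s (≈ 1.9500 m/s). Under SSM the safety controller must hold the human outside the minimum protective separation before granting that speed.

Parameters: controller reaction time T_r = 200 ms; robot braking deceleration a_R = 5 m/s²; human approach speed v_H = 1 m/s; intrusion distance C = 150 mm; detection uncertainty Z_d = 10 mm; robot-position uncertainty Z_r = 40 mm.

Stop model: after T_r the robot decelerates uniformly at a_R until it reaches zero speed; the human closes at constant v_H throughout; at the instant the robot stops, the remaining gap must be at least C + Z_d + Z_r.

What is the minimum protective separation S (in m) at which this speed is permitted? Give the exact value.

S_min = 6241/4000 m = 1.5602 m

stop time T_s = (39/20)/5 = 0.3900 s
robot in T_r: 1.9500·0.2000 = 0.3900 m
braking distance = 1.9500²/(2·5.0000) = 0.3802 m
human closes 1.0000·0.5900 = 0.5900 m
C+Z_d+Z_r = 0.1500+0.0100+0.0400 = 0.2000 m
S_min ≈ 0.3900+0.3802+0.5900+0.2000  ⇒  S_min = 6241/4000 m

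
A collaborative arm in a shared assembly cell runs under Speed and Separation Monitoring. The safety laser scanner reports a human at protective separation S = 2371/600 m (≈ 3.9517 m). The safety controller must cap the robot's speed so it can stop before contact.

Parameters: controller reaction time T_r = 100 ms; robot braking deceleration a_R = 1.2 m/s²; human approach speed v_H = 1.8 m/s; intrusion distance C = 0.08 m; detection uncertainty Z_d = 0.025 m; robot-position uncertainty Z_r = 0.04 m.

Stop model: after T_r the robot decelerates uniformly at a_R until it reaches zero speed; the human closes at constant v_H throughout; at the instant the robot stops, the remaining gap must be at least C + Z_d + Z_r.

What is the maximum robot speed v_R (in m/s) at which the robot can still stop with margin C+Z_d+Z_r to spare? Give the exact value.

v_R_max = 8/5 m/s = 1.6000 m/s

at the boundary: (5/12)·v² + (8/5)·v + (-272/75) = 0
  disc = (8/5)² − 4·(5/12)·(-272/75) = 1936/225 ; √disc = 44/15
  v_R = (−(8/5) + 44/15) / (2·(5/12)) = 8/5 m/s
check:
braking lasts T_s = (8/5)/(6/5) = 1.3333 s
robot covers v_R·T_r = 1.6000·0.1000 = 0.1600 m before braking
robot covers 1.6000·1.3333 − ½·1.2000·1.3333² = 1.0667 m while stopping
human closes 1.8000·1.4333 = 2.5800 m
margins: 0.0800+0.0250+0.0400 = 0.1450 m
sum ≈ 0.1600+1.0667+2.5800+0.1450 ≈ 3.9517 m = S ✓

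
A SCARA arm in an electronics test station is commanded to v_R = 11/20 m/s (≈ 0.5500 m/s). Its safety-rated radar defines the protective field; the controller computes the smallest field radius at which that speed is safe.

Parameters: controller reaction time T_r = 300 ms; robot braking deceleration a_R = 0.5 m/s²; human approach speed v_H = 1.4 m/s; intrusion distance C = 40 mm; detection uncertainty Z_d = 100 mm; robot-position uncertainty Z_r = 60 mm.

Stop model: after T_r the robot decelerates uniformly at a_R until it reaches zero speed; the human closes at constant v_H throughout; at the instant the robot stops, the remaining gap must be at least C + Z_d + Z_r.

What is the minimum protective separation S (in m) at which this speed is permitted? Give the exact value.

S_min = 1051/400 m = 2.6275 m

T_s = v_R/a_R = (11/20)/(1/2) = 1.1000 s
reaction-phase robot travel = 0.5500·0.3000 = 0.1650 m
robot covers 0.5500·1.1000 − ½·0.5000·1.1000² = 0.3025 m while stopping
human over T_r+T_s: 1.4000·(0.3000+1.1000) = 1.9600 m
residual clearance needed = 0.0400+0.1000+0.0600 = 0.2000 m
S_min ≈ 0.1650+0.3025+1.9600+0.2000  ⇒  S_min = 1051/400 m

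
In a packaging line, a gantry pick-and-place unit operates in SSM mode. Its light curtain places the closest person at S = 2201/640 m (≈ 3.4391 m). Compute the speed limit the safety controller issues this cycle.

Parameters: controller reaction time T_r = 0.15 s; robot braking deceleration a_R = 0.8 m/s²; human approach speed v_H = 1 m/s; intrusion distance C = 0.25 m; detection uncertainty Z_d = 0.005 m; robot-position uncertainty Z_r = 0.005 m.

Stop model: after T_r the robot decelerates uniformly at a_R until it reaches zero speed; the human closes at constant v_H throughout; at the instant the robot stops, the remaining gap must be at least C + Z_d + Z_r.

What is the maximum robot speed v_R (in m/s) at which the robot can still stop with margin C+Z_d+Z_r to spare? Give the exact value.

v_R_max = 27/20 m/s = 1.3500 m/s

quadratic (5/8)·v² + (7/5)·v + (-9693/3200) = 0
  disc = (7/5)² − 4·(5/8)·(-9693/3200) = 61009/6400 ; √disc = 247/80
  v_R = (−(7/5) + 247/80) / (2·(5/8)) = 27/20 m/s
check:
braking lasts T_s = (27/20)/(4/5) = 1.6875 s
robot covers v_R·T_r = 1.3500·0.1500 = 0.2025 m before braking
robot covers 1.3500·1.6875 − ½·0.8000·1.6875² = 1.1391 m while stopping
human closes 1.0000·1.8375 = 1.8375 m
residual clearance needed = 0.2500+0.0050+0.0050 = 0.2600 m
sum ≈ 0.2025+1.1391+1.8375+0.2600 ≈ 3.4391 m = S ✓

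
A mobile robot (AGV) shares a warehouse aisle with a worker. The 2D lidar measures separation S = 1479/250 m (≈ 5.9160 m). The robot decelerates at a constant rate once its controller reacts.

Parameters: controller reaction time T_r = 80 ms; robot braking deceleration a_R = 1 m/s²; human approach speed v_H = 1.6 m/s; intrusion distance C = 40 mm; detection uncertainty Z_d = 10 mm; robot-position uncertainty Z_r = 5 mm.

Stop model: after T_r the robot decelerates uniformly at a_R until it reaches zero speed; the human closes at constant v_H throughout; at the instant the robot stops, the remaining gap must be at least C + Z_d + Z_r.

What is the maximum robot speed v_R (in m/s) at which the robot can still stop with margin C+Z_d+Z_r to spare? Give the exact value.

v_R_max = 21/10 m/s = 2.1000 m/s

quadratic (1/2)·v² + (42/25)·v + (-5733/1000) = 0
  disc = (42/25)² − 4·(1/2)·(-5733/1000) = 35721/2500 ; √disc = 189/50
  v_R = (−(42/25) + 189/50) / (2·(1/2)) = 21/10 m/s
check:
braking lasts T_s = (21/10)/1 = 2.1000 s
reaction-phase robot travel = 2.1000·0.0800 = 0.1680 m
braking distance = 2.1000²/(2·1.0000) = 2.2050 m
human over T_r+T_s: 1.6000·(0.0800+2.1000) = 3.4880 m
C+Z_d+Z_r = 0.0400+0.0100+0.0050 = 0.0550 m
sum ≈ 0.1680+2.2050+3.4880+0.0550 ≈ 5.9160 m = S ✓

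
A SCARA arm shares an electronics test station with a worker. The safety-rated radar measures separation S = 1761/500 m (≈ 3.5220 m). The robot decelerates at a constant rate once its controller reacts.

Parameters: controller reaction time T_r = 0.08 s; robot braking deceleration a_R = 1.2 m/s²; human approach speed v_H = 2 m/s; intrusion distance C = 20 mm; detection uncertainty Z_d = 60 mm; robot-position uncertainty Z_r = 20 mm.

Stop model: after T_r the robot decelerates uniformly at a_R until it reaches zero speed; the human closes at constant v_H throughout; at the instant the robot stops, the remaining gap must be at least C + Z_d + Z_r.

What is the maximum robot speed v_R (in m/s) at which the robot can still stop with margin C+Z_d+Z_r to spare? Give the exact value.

quadratic (5/12)·v² + (131/75)·v + (-1631/500) = 0
  disc = (131/75)² − 4·(5/12)·(-1631/500) = 190969/22500 ; √disc = 437/150
  v_R = (−(131/75) + 437/150) / (2·(5/12)) = 7/5 m/s
check:
braking lasts T_s = (7/5)/(6/5) = 1.1667 s
reaction-phase robot travel = 1.4000·0.0800 = 0.1120 m
robot covers 1.4000·1.1667 − ½·1.2000·1.1667² = 0.8167 m while stopping
person approaches 2.0000·(0.0800+1.1667) = 2.4933 m
residual clearance needed = 0.0200+0.0600+0.0200 = 0.1000 m
sum ≈ 0.1120+0.8167+2.4933+0.1000 ≈ 3.5220 m = S ✓

v_R_max = 7/5 m/s = 1.4000 m/s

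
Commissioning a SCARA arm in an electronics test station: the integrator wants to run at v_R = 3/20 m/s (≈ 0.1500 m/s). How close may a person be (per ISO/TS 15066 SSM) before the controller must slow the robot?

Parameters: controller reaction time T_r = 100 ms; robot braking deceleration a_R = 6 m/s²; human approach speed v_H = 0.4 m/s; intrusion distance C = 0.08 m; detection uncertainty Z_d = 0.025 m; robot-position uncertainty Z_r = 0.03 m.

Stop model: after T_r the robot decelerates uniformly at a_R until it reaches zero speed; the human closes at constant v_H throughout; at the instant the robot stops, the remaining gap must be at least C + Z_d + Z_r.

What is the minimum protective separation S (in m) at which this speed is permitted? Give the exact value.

S_min = 323/1600 m = 0.2019 m

T_s = v_R/a_R = (3/20)/6 = 0.0250 s
robot covers v_R·T_r = 0.1500·0.1000 = 0.0150 m before braking
robot covers 0.1500·0.0250 − ½·6.0000·0.0250² = 0.0019 m while stopping
person approaches 0.4000·(0.1000+0.0250) = 0.0500 m
margins: 0.0800+0.0250+0.0300 = 0.1350 m
S_min ≈ 0.0150+0.0019+0.0500+0.1350  ⇒  S_min = 323/1600 m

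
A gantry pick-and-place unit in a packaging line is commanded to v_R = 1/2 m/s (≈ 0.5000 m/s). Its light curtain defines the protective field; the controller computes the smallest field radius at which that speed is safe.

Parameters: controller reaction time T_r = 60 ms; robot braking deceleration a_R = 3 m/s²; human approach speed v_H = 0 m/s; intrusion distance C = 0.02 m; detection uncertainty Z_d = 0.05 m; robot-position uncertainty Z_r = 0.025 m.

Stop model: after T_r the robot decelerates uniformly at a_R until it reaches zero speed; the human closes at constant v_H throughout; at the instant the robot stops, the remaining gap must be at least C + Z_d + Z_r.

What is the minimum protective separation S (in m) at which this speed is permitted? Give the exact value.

S_min = 1/6 m = 0.1667 m

T_s = v_R/a_R = (1/2)/3 = 0.1667 s
reaction-phase robot travel = 0.5000·0.0600 = 0.0300 m
braking distance = 0.5000²/(2·3.0000) = 0.0417 m
human over T_r+T_s: 0.0000·(0.0600+0.1667) = 0.0000 m
residual clearance needed = 0.0200+0.0500+0.0250 = 0.0950 m
S_min ≈ 0.0300+0.0417+0.0000+0.0950  ⇒  S_min = 1/6 m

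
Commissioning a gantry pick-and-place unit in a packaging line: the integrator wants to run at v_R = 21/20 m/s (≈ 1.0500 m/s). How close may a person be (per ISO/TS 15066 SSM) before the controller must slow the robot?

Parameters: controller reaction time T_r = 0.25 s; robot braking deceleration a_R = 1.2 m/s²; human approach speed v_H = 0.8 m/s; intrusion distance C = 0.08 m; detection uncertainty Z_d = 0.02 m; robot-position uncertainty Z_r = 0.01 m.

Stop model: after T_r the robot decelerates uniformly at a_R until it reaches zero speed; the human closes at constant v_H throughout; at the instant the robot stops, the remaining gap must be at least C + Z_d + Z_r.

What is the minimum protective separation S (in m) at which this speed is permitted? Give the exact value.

T_s = v_R/a_R = (21/20)/(6/5) = 0.8750 s
robot covers v_R·T_r = 1.0500·0.2500 = 0.2625 m before braking
robot under decel: 1.0500²/(2·1.2000) = 0.4594 m
human closes 0.8000·1.1250 = 0.9000 m
margins: 0.0800+0.0200+0.0100 = 0.1100 m
S_min ≈ 0.2625+0.4594+0.9000+0.1100  ⇒  S_min = 2771/1600 m

S_min = 2771/1600 m = 1.7319 m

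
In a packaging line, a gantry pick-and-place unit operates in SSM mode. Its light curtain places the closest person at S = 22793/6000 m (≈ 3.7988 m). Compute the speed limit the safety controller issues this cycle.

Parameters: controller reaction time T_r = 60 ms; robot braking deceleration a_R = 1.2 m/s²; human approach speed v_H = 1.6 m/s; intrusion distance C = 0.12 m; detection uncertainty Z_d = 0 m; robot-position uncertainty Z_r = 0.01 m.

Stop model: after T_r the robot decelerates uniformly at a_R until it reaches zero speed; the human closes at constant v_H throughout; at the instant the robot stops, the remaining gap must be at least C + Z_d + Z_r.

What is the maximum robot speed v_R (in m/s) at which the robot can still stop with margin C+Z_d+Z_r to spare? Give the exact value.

v_R_max = 17/10 m/s = 1.7000 m/s

collect terms ⇒ (5/12)·v_R² + (209/150)·v_R + (-21437/6000) = 0
  disc = (209/150)² − 4·(5/12)·(-21437/6000) = 78961/10000 ; √disc = 281/100
  v_R = (−(209/150) + 281/100) / (2·(5/12)) = 17/10 m/s
check:
braking lasts T_s = (17/10)/(6/5) = 1.4167 s
reaction-phase robot travel = 1.7000·0.0600 = 0.1020 m
robot covers 1.7000·1.4167 − ½·1.2000·1.4167² = 1.2042 m while stopping
human over T_r+T_s: 1.6000·(0.0600+1.4167) = 2.3627 m
residual clearance needed = 0.1200+0.0000+0.0100 = 0.1300 m
sum ≈ 0.1020+1.2042+2.3627+0.1300 ≈ 3.7988 m = S ✓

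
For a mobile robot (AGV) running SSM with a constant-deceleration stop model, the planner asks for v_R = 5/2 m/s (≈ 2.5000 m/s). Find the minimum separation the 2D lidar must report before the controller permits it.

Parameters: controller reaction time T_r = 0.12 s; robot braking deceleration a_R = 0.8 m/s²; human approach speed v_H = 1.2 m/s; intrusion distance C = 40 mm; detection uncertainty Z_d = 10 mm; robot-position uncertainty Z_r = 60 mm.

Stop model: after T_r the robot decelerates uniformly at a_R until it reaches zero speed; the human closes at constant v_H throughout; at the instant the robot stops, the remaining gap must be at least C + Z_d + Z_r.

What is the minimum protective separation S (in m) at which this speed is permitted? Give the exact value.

S_min = 32841/4000 m = 8.2103 m

braking lasts T_s = (5/2)/(4/5) = 3.1250 s
reaction-phase robot travel = 2.5000·0.1200 = 0.3000 m
robot under decel: 2.5000²/(2·0.8000) = 3.9062 m
person approaches 1.2000·(0.1200+3.1250) = 3.8940 m
C+Z_d+Z_r = 0.0400+0.0100+0.0600 = 0.1100 m
S_min ≈ 0.3000+3.9062+3.8940+0.1100  ⇒  S_min = 32841/4000 m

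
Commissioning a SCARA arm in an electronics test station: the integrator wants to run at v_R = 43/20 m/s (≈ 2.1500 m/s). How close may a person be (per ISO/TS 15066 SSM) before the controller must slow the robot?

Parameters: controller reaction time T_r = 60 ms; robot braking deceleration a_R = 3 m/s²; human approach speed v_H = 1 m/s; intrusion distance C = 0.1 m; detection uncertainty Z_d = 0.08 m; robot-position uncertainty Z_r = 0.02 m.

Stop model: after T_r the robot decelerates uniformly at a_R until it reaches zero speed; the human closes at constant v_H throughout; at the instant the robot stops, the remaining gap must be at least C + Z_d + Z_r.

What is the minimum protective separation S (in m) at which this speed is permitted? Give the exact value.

stop time T_s = (43/20)/3 = 0.7167 s
robot covers v_R·T_r = 2.1500·0.0600 = 0.1290 m before braking
robot under decel: 2.1500²/(2·3.0000) = 0.7704 m
human over T_r+T_s: 1.0000·(0.0600+0.7167) = 0.7767 m
C+Z_d+Z_r = 0.1000+0.0800+0.0200 = 0.2000 m
S_min ≈ 0.1290+0.7704+0.7767+0.2000  ⇒  S_min = 22513/12000 m

S_min = 22513/12000 m = 1.8761 m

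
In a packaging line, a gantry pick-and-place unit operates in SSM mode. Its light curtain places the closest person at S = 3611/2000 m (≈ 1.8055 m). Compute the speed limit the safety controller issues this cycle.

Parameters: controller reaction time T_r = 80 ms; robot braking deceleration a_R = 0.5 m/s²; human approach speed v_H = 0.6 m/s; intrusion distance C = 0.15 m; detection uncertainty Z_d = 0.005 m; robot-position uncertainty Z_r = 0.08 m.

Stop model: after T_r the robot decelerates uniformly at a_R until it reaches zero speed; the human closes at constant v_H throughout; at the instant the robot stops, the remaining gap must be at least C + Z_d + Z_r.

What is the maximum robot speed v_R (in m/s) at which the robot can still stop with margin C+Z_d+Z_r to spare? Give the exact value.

collect terms ⇒ (1)·v_R² + (32/25)·v_R + (-609/400) = 0
  disc = (32/25)² − 4·(1)·(-609/400) = 19321/2500 ; √disc = 139/50
  v_R = (−(32/25) + 139/50) / (2·(1)) = 3/4 m/s
check:
braking lasts T_s = (3/4)/(1/2) = 1.5000 s
robot covers v_R·T_r = 0.7500·0.0800 = 0.0600 m before braking
robot under decel: 0.7500²/(2·0.5000) = 0.5625 m
human over T_r+T_s: 0.6000·(0.0800+1.5000) = 0.9480 m
margins: 0.1500+0.0050+0.0800 = 0.2350 m
sum ≈ 0.0600+0.5625+0.9480+0.2350 ≈ 1.8055 m = S ✓

v_R_max = 3/4 m/s = 0.7500 m/s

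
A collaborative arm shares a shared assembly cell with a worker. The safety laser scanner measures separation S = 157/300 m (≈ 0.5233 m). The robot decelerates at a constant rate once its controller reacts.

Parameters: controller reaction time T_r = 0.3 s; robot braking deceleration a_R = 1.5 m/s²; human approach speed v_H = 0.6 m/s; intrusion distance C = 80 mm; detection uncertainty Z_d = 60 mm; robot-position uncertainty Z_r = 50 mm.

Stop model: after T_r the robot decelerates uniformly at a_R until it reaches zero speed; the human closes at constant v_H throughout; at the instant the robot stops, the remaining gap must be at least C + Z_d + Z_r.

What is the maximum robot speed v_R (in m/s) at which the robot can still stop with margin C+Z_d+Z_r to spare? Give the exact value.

v_R_max = 1/5 m/s = 0.2000 m/s

quadratic (1/3)·v² + (7/10)·v + (-23/150) = 0
  disc = (7/10)² − 4·(1/3)·(-23/150) = 25/36 ; √disc = 5/6
  v_R = (−(7/10) + 5/6) / (2·(1/3)) = 1/5 m/s
check:
stop time T_s = (1/5)/(3/2) = 0.1333 s
reaction-phase robot travel = 0.2000·0.3000 = 0.0600 m
robot under decel: 0.2000²/(2·1.5000) = 0.0133 m
human over T_r+T_s: 0.6000·(0.3000+0.1333) = 0.2600 m
C+Z_d+Z_r = 0.0800+0.0600+0.0500 = 0.1900 m
sum ≈ 0.0600+0.0133+0.2600+0.1900 ≈ 0.5233 m = S ✓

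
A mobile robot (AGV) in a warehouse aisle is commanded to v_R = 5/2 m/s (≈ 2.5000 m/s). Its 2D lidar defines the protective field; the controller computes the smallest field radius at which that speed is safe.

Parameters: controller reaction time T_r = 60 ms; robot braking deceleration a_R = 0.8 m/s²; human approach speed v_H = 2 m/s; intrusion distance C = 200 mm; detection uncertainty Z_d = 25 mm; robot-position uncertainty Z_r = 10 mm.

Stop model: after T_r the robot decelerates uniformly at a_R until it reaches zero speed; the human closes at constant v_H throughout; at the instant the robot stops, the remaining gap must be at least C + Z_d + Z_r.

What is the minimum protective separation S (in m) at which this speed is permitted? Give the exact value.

S_min = 8529/800 m = 10.6613 m

braking lasts T_s = (5/2)/(4/5) = 3.1250 s
reaction-phase robot travel = 2.5000·0.0600 = 0.1500 m
braking distance = 2.5000²/(2·0.8000) = 3.9062 m
human over T_r+T_s: 2.0000·(0.0600+3.1250) = 6.3700 m
C+Z_d+Z_r = 0.2000+0.0250+0.0100 = 0.2350 m
S_min ≈ 0.1500+3.9062+6.3700+0.2350  ⇒  S_min = 8529/800 m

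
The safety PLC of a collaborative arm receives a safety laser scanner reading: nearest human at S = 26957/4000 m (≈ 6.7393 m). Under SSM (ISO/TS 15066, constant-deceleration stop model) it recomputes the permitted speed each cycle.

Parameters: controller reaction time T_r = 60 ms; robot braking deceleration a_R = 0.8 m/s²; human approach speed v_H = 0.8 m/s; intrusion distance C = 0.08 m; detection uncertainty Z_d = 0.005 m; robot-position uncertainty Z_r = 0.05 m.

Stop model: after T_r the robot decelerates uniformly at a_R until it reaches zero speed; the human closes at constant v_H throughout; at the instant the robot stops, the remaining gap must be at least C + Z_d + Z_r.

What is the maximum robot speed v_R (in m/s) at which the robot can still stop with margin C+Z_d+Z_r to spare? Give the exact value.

v_R_max = 5/2 m/s = 2.5000 m/s

collect terms ⇒ (5/8)·v_R² + (53/50)·v_R + (-1049/160) = 0
  disc = (53/50)² − 4·(5/8)·(-1049/160) = 700569/40000 ; √disc = 837/200
  v_R = (−(53/50) + 837/200) / (2·(5/8)) = 5/2 m/s
check:
stop time T_s = (5/2)/(4/5) = 3.1250 s
reaction-phase robot travel = 2.5000·0.0600 = 0.1500 m
robot under decel: 2.5000²/(2·0.8000) = 3.9062 m
human over T_r+T_s: 0.8000·(0.0600+3.1250) = 2.5480 m
margins: 0.0800+0.0050+0.0500 = 0.1350 m
sum ≈ 0.1500+3.9062+2.5480+0.1350 ≈ 6.7393 m = S ✓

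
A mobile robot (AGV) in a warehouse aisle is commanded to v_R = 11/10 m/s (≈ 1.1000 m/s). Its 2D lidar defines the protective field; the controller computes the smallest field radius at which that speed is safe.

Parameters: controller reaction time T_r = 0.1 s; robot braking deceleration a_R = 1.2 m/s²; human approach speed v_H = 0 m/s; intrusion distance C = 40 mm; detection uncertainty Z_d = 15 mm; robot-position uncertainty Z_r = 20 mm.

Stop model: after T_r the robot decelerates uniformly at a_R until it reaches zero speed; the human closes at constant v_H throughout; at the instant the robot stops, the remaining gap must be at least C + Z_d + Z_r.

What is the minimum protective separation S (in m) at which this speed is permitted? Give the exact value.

S_min = 827/1200 m = 0.6892 m

stop time T_s = (11/10)/(6/5) = 0.9167 s
robot in T_r: 1.1000·0.1000 = 0.1100 m
robot covers 1.1000·0.9167 − ½·1.2000·0.9167² = 0.5042 m while stopping
human over T_r+T_s: 0.0000·(0.1000+0.9167) = 0.0000 m
margins: 0.0400+0.0150+0.0200 = 0.0750 m
S_min ≈ 0.1100+0.5042+0.0000+0.0750  ⇒  S_min = 827/1200 m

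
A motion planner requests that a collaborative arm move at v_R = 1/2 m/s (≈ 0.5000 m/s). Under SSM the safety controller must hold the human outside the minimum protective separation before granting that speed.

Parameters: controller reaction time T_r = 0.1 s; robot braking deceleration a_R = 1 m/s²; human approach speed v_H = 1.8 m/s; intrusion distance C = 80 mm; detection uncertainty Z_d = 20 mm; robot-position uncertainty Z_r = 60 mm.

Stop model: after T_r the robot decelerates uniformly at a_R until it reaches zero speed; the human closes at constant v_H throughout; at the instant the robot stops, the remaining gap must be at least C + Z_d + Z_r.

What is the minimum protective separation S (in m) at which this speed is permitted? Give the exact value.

S_min = 283/200 m = 1.4150 m

T_s = v_R/a_R = (1/2)/1 = 0.5000 s
robot in T_r: 0.5000·0.1000 = 0.0500 m
robot covers 0.5000·0.5000 − ½·1.0000·0.5000² = 0.1250 m while stopping
human closes 1.8000·0.6000 = 1.0800 m
margins: 0.0800+0.0200+0.0600 = 0.1600 m
S_min ≈ 0.0500+0.1250+1.0800+0.1600  ⇒  S_min = 283/200 m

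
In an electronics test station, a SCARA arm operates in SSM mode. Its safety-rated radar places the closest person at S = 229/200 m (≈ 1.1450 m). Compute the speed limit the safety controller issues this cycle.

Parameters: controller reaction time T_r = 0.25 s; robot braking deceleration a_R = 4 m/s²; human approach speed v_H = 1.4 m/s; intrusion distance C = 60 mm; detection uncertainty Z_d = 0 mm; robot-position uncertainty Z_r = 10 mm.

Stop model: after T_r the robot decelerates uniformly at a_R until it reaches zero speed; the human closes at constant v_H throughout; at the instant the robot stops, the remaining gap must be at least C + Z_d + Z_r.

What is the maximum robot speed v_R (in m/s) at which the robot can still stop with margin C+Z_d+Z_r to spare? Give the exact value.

quadratic (1/8)·v² + (3/5)·v + (-29/40) = 0
  disc = (3/5)² − 4·(1/8)·(-29/40) = 289/400 ; √disc = 17/20
  v_R = (−(3/5) + 17/20) / (2·(1/8)) = 1 m/s
check:
stop time T_s = 1/4 = 0.2500 s
robot in T_r: 1.0000·0.2500 = 0.2500 m
robot under decel: 1.0000²/(2·4.0000) = 0.1250 m
human closes 1.4000·0.5000 = 0.7000 m
margins: 0.0600+0.0000+0.0100 = 0.0700 m
sum ≈ 0.2500+0.1250+0.7000+0.0700 ≈ 1.1450 m = S ✓

v_R_max = 1 m/s = 1.0000 m/s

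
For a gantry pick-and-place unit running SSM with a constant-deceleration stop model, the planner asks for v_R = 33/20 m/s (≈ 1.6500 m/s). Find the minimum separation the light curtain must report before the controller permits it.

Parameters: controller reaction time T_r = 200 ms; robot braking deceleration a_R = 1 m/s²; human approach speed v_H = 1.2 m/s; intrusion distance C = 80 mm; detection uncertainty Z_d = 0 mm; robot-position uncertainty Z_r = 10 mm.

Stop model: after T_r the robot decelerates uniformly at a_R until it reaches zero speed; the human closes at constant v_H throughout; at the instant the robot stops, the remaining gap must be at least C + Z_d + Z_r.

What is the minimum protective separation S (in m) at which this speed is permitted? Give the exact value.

braking lasts T_s = (33/20)/1 = 1.6500 s
robot covers v_R·T_r = 1.6500·0.2000 = 0.3300 m before braking
braking distance = 1.6500²/(2·1.0000) = 1.3613 m
human closes 1.2000·1.8500 = 2.2200 m
residual clearance needed = 0.0800+0.0000+0.0100 = 0.0900 m
S_min ≈ 0.3300+1.3613+2.2200+0.0900  ⇒  S_min = 3201/800 m

S_min = 3201/800 m = 4.0012 m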